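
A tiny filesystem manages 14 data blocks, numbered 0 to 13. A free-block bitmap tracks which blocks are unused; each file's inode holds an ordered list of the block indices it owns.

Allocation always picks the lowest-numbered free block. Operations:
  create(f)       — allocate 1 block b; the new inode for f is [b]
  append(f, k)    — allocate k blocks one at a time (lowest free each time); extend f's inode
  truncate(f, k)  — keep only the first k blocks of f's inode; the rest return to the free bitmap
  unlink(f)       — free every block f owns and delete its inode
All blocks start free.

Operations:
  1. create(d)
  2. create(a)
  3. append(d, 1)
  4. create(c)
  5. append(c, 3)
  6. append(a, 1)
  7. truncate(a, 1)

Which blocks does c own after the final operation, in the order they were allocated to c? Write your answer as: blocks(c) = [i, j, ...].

create(d): bitmap=F............. | d=[0]
create(a): bitmap=FF............ | a=[1] d=[0]
append(d, 1): bitmap=FFF........... | a=[1] d=[0, 2]
create(c): bitmap=FFFF.......... | a=[1] c=[3] d=[0, 2]
append(c, 3): bitmap=FFFFFFF....... | a=[1] c=[3, 4, 5, 6] d=[0, 2]
append(a, 1): bitmap=FFFFFFFF...... | a=[1, 7] c=[3, 4, 5, 6] d=[0, 2]
truncate(a, 1): bitmap=FFFFFFF....... | a=[1] c=[3, 4, 5, 6] d=[0, 2]

blocks(c) = [3, 4, 5, 6]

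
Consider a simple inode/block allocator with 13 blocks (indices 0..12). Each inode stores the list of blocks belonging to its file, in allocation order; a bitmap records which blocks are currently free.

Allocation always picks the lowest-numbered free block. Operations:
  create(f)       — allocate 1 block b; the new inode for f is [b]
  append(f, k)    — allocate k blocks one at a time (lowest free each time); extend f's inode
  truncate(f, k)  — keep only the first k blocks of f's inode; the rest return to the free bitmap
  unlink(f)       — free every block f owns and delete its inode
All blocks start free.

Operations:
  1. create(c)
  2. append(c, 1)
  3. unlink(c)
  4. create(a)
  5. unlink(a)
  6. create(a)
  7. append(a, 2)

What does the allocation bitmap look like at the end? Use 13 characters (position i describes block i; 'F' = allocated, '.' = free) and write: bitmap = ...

bitmap = FFF..........

[1] create(c) — c=0 (map F............)
[2] append(c, 1) — c=0,1 (map FF...........)
[3] unlink(c) —  (map .............)
[4] create(a) — a=0 (map F............)
[5] unlink(a) —  (map .............)
[6] create(a) — a=0 (map F............)
[7] append(a, 2) — a=0,1,2 (map FFF..........)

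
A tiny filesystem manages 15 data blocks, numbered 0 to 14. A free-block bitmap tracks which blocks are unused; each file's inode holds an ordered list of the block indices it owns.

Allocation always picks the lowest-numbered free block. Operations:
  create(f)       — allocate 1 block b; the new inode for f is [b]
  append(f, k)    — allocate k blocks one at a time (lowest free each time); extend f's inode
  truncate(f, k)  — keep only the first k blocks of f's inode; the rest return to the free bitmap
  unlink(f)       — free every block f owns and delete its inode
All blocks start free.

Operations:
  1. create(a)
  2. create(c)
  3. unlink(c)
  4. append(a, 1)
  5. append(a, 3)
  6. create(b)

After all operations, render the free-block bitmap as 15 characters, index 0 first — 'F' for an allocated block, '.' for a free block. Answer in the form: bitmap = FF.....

bitmap = FFFFFF.........

after create(a) → a:[0]  free=[F..............]
after create(c) → a:[0], c:[1]  free=[FF.............]
after unlink(c) → a:[0]  free=[F..............]
after append(a, 1) → a:[0, 1]  free=[FF.............]
after append(a, 3) → a:[0, 1, 2, 3, 4]  free=[FFFFF..........]
after create(b) → a:[0, 1, 2, 3, 4], b:[5]  free=[FFFFFF.........]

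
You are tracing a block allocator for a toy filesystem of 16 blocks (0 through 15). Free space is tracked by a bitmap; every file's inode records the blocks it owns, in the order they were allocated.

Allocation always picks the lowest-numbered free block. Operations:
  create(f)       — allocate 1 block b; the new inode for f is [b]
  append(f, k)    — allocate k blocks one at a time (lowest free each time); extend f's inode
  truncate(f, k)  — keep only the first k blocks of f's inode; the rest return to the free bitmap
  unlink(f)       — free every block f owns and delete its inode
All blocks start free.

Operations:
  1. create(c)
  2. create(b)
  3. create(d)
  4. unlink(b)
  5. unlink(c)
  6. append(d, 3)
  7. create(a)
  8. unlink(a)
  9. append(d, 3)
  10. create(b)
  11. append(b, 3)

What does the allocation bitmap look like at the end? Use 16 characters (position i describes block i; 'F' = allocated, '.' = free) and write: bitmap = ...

  1. create(c)  ⇒  F...............  {c→[0]}
  2. create(b)  ⇒  FF..............  {b→[1]; c→[0]}
  3. create(d)  ⇒  FFF.............  {b→[1]; c→[0]; d→[2]}
  4. unlink(b)  ⇒  F.F.............  {c→[0]; d→[2]}
  5. unlink(c)  ⇒  ..F.............  {d→[2]}
  6. append(d, 3)  ⇒  FFFF............  {d→[2, 0, 1, 3]}
  7. create(a)  ⇒  FFFFF...........  {a→[4]; d→[2, 0, 1, 3]}
  8. unlink(a)  ⇒  FFFF............  {d→[2, 0, 1, 3]}
  9. append(d, 3)  ⇒  FFFFFFF.........  {d→[2, 0, 1, 3, 4, 5, 6]}
  10. create(b)  ⇒  FFFFFFFF........  {b→[7]; d→[2, 0, 1, 3, 4, 5, 6]}
  11. append(b, 3)  ⇒  FFFFFFFFFFF.....  {b→[7, 8, 9, 10]; d→[2, 0, 1, 3, 4, 5, 6]}

bitmap = FFFFFFFFFFF.....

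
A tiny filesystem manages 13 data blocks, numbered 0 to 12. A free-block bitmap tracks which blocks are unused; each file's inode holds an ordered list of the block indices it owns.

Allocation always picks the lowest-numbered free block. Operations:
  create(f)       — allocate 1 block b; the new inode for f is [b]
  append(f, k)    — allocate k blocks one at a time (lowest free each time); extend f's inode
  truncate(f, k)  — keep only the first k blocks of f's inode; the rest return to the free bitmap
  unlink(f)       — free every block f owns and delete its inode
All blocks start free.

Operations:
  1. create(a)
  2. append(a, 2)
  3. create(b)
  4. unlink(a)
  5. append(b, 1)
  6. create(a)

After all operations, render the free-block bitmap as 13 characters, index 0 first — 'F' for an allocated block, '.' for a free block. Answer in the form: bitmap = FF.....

bitmap = FF.F.........

[1] create(a) — a=0 (map F............)
[2] append(a, 2) — a=0,1,2 (map FFF..........)
[3] create(b) — a=0,1,2 b=3 (map FFFF.........)
[4] unlink(a) — b=3 (map ...F.........)
[5] append(b, 1) — b=3,0 (map F..F.........)
[6] create(a) — a=1 b=3,0 (map FF.F.........)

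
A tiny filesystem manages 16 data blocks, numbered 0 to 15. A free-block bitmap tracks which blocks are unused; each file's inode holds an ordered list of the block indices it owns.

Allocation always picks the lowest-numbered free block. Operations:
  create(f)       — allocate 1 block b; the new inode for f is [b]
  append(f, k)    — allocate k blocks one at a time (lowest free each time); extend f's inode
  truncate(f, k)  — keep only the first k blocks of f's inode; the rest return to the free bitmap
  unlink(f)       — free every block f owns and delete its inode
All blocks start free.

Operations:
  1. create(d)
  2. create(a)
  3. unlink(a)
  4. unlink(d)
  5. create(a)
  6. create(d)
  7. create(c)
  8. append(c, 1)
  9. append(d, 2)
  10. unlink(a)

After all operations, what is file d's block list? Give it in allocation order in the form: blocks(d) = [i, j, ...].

blocks(d) = [1, 4, 5]

  1. create(d)  ⇒  F...............  {d→[0]}
  2. create(a)  ⇒  FF..............  {a→[1]; d→[0]}
  3. unlink(a)  ⇒  F...............  {d→[0]}
  4. unlink(d)  ⇒  ................  {}
  5. create(a)  ⇒  F...............  {a→[0]}
  6. create(d)  ⇒  FF..............  {a→[0]; d→[1]}
  7. create(c)  ⇒  FFF.............  {a→[0]; c→[2]; d→[1]}
  8. append(c, 1)  ⇒  FFFF............  {a→[0]; c→[2, 3]; d→[1]}
  9. append(d, 2)  ⇒  FFFFFF..........  {a→[0]; c→[2, 3]; d→[1, 4, 5]}
  10. unlink(a)  ⇒  .FFFFF..........  {c→[2, 3]; d→[1, 4, 5]}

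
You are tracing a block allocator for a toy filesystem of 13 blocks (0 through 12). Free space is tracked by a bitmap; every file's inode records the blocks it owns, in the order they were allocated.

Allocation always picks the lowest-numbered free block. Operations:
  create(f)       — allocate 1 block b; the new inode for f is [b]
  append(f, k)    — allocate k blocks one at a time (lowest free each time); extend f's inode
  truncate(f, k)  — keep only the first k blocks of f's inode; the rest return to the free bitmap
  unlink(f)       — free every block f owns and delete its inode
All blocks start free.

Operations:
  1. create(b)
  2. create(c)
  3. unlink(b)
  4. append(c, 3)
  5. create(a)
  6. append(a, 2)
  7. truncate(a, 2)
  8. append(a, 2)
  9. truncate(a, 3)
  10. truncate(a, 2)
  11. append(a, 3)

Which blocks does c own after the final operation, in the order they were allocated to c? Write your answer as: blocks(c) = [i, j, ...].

blocks(c) = [1, 0, 2, 3]

[1] create(b) — b=0 (map F............)
[2] create(c) — b=0 c=1 (map FF...........)
[3] unlink(b) — c=1 (map .F...........)
[4] append(c, 3) — c=1,0,2,3 (map FFFF.........)
[5] create(a) — a=4 c=1,0,2,3 (map FFFFF........)
[6] append(a, 2) — a=4,5,6 c=1,0,2,3 (map FFFFFFF......)
[7] truncate(a, 2) — a=4,5 c=1,0,2,3 (map FFFFFF.......)
[8] append(a, 2) — a=4,5,6,7 c=1,0,2,3 (map FFFFFFFF.....)
[9] truncate(a, 3) — a=4,5,6 c=1,0,2,3 (map FFFFFFF......)
[10] truncate(a, 2) — a=4,5 c=1,0,2,3 (map FFFFFF.......)
[11] append(a, 3) — a=4,5,6,7,8 c=1,0,2,3 (map FFFFFFFFF....)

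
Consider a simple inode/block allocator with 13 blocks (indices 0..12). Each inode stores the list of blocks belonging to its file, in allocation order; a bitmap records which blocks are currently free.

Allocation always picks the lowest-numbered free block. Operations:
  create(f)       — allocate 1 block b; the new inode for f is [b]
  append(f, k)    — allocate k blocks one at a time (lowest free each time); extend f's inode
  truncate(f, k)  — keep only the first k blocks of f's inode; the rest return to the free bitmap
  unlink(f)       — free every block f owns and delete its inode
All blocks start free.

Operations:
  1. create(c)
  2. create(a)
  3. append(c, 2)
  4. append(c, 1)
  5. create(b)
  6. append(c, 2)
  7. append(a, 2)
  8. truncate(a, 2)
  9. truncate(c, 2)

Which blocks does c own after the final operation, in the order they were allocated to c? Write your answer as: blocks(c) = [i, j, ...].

after create(c) → c:[0]  free=[F............]
after create(a) → a:[1], c:[0]  free=[FF...........]
after append(c, 2) → a:[1], c:[0, 2, 3]  free=[FFFF.........]
after append(c, 1) → a:[1], c:[0, 2, 3, 4]  free=[FFFFF........]
after create(b) → a:[1], b:[5], c:[0, 2, 3, 4]  free=[FFFFFF.......]
after append(c, 2) → a:[1], b:[5], c:[0, 2, 3, 4, 6, 7]  free=[FFFFFFFF.....]
after append(a, 2) → a:[1, 8, 9], b:[5], c:[0, 2, 3, 4, 6, 7]  free=[FFFFFFFFFF...]
after truncate(a, 2) → a:[1, 8], b:[5], c:[0, 2, 3, 4, 6, 7]  free=[FFFFFFFFF....]
after truncate(c, 2) → a:[1, 8], b:[5], c:[0, 2]  free=[FFF..F..F....]

blocks(c) = [0, 2]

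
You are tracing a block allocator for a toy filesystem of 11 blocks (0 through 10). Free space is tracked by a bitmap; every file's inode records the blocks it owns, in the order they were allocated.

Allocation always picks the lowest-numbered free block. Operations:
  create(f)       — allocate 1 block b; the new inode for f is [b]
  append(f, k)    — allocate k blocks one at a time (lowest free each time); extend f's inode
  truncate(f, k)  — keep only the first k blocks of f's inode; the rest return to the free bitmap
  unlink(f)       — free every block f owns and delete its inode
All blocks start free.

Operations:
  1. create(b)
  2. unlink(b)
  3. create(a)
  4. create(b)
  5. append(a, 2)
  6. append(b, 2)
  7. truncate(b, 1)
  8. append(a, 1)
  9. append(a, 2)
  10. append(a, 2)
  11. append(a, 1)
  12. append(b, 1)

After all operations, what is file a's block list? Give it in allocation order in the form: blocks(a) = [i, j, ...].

after create(b) → b:[0]  free=[F..........]
after unlink(b) →   free=[...........]
after create(a) → a:[0]  free=[F..........]
after create(b) → a:[0], b:[1]  free=[FF.........]
after append(a, 2) → a:[0, 2, 3], b:[1]  free=[FFFF.......]
after append(b, 2) → a:[0, 2, 3], b:[1, 4, 5]  free=[FFFFFF.....]
after truncate(b, 1) → a:[0, 2, 3], b:[1]  free=[FFFF.......]
after append(a, 1) → a:[0, 2, 3, 4], b:[1]  free=[FFFFF......]
after append(a, 2) → a:[0, 2, 3, 4, 5, 6], b:[1]  free=[FFFFFFF....]
after append(a, 2) → a:[0, 2, 3, 4, 5, 6, 7, 8], b:[1]  free=[FFFFFFFFF..]
after append(a, 1) → a:[0, 2, 3, 4, 5, 6, 7, 8, 9], b:[1]  free=[FFFFFFFFFF.]
after append(b, 1) → a:[0, 2, 3, 4, 5, 6, 7, 8, 9], b:[1, 10]  free=[FFFFFFFFFFF]

blocks(a) = [0, 2, 3, 4, 5, 6, 7, 8, 9]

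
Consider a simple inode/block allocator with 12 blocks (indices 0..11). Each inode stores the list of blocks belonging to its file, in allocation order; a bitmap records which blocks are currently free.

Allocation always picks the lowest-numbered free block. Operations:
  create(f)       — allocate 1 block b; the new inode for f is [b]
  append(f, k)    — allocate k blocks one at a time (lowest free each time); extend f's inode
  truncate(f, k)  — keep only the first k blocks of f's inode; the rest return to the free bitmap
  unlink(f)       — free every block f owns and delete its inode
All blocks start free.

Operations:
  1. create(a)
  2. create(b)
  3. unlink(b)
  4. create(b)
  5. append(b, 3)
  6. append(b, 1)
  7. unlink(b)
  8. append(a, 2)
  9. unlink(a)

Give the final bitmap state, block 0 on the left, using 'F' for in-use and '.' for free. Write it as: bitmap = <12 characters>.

bitmap = ............

[1] create(a) — a=0 (map F...........)
[2] create(b) — a=0 b=1 (map FF..........)
[3] unlink(b) — a=0 (map F...........)
[4] create(b) — a=0 b=1 (map FF..........)
[5] append(b, 3) — a=0 b=1,2,3,4 (map FFFFF.......)
[6] append(b, 1) — a=0 b=1,2,3,4,5 (map FFFFFF......)
[7] unlink(b) — a=0 (map F...........)
[8] append(a, 2) — a=0,1,2 (map FFF.........)
[9] unlink(a) —  (map ............)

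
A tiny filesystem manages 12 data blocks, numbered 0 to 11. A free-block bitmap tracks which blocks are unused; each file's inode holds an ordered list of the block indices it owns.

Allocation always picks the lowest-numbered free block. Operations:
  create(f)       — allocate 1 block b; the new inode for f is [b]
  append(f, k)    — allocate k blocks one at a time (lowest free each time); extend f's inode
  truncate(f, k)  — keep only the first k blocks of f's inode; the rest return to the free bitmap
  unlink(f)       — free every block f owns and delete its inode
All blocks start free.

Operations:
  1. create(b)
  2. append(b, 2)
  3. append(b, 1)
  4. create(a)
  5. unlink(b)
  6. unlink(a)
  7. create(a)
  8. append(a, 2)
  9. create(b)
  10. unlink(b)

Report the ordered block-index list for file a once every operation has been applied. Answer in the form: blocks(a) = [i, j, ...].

blocks(a) = [0, 1, 2]

[1] create(b) — b=0 (map F...........)
[2] append(b, 2) — b=0,1,2 (map FFF.........)
[3] append(b, 1) — b=0,1,2,3 (map FFFF........)
[4] create(a) — a=4 b=0,1,2,3 (map FFFFF.......)
[5] unlink(b) — a=4 (map ....F.......)
[6] unlink(a) —  (map ............)
[7] create(a) — a=0 (map F...........)
[8] append(a, 2) — a=0,1,2 (map FFF.........)
[9] create(b) — a=0,1,2 b=3 (map FFFF........)
[10] unlink(b) — a=0,1,2 (map FFF.........)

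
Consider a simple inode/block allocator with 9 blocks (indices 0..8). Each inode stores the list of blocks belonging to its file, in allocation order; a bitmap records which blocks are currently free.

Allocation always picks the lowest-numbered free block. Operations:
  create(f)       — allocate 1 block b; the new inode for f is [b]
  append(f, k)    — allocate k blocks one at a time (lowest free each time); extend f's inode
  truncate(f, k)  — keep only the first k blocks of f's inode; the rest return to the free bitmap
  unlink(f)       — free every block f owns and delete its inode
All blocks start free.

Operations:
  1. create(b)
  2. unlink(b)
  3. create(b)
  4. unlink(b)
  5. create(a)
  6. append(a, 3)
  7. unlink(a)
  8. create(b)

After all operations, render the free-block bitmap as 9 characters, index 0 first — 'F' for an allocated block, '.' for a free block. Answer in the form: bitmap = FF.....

bitmap = F........

create(b): bitmap=F........ | b=[0]
unlink(b): bitmap=......... | 
create(b): bitmap=F........ | b=[0]
unlink(b): bitmap=......... | 
create(a): bitmap=F........ | a=[0]
append(a, 3): bitmap=FFFF..... | a=[0, 1, 2, 3]
unlink(a): bitmap=......... | 
create(b): bitmap=F........ | b=[0]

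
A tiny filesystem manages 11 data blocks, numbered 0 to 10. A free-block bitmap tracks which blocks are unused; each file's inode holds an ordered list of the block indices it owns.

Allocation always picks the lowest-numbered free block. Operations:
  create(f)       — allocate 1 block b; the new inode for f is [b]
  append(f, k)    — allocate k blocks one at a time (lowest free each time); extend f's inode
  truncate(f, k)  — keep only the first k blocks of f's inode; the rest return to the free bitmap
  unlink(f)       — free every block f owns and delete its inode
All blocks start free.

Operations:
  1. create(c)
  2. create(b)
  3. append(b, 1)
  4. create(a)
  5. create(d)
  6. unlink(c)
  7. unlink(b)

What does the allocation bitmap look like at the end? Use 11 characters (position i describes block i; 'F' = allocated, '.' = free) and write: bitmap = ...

bitmap = ...FF......

  1. create(c)  ⇒  F..........  {c→[0]}
  2. create(b)  ⇒  FF.........  {b→[1]; c→[0]}
  3. append(b, 1)  ⇒  FFF........  {b→[1, 2]; c→[0]}
  4. create(a)  ⇒  FFFF.......  {a→[3]; b→[1, 2]; c→[0]}
  5. create(d)  ⇒  FFFFF......  {a→[3]; b→[1, 2]; c→[0]; d→[4]}
  6. unlink(c)  ⇒  .FFFF......  {a→[3]; b→[1, 2]; d→[4]}
  7. unlink(b)  ⇒  ...FF......  {a→[3]; d→[4]}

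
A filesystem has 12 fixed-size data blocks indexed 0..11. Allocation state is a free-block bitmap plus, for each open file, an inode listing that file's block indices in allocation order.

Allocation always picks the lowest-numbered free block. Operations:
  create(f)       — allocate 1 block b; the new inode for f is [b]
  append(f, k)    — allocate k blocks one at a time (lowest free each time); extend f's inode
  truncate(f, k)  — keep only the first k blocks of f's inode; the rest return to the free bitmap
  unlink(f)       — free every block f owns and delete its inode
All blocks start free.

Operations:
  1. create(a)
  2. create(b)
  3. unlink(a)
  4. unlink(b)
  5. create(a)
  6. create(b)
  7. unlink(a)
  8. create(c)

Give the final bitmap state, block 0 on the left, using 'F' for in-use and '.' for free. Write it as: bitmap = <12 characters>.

bitmap = FF..........

after create(a) → a:[0]  free=[F...........]
after create(b) → a:[0], b:[1]  free=[FF..........]
after unlink(a) → b:[1]  free=[.F..........]
after unlink(b) →   free=[............]
after create(a) → a:[0]  free=[F...........]
after create(b) → a:[0], b:[1]  free=[FF..........]
after unlink(a) → b:[1]  free=[.F..........]
after create(c) → b:[1], c:[0]  free=[FF..........]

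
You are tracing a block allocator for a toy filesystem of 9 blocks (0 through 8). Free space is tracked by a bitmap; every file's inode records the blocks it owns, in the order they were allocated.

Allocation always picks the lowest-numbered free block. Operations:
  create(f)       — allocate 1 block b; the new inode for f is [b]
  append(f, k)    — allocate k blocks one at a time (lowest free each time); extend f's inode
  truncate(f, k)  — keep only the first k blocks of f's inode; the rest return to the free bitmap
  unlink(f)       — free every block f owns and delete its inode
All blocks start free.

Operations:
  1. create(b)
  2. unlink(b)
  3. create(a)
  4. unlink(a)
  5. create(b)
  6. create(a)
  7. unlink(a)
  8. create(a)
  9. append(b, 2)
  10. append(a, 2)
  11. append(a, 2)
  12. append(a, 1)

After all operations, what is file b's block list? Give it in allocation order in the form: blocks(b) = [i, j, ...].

  1. create(b)  ⇒  F........  {b→[0]}
  2. unlink(b)  ⇒  .........  {}
  3. create(a)  ⇒  F........  {a→[0]}
  4. unlink(a)  ⇒  .........  {}
  5. create(b)  ⇒  F........  {b→[0]}
  6. create(a)  ⇒  FF.......  {a→[1]; b→[0]}
  7. unlink(a)  ⇒  F........  {b→[0]}
  8. create(a)  ⇒  FF.......  {a→[1]; b→[0]}
  9. append(b, 2)  ⇒  FFFF.....  {a→[1]; b→[0, 2, 3]}
  10. append(a, 2)  ⇒  FFFFFF...  {a→[1, 4, 5]; b→[0, 2, 3]}
  11. append(a, 2)  ⇒  FFFFFFFF.  {a→[1, 4, 5, 6, 7]; b→[0, 2, 3]}
  12. append(a, 1)  ⇒  FFFFFFFFF  {a→[1, 4, 5, 6, 7, 8]; b→[0, 2, 3]}

blocks(b) = [0, 2, 3]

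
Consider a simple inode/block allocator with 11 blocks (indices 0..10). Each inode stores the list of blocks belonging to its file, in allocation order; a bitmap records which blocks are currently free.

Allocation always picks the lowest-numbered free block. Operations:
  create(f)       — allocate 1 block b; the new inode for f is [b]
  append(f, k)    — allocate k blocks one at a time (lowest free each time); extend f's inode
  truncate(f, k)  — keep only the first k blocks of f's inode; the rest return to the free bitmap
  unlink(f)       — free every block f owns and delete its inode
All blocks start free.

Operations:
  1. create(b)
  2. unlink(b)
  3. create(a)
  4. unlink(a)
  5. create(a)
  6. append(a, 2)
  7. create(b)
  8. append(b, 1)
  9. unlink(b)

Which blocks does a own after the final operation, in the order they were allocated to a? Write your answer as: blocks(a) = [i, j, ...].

  1. create(b)  ⇒  F..........  {b→[0]}
  2. unlink(b)  ⇒  ...........  {}
  3. create(a)  ⇒  F..........  {a→[0]}
  4. unlink(a)  ⇒  ...........  {}
  5. create(a)  ⇒  F..........  {a→[0]}
  6. append(a, 2)  ⇒  FFF........  {a→[0, 1, 2]}
  7. create(b)  ⇒  FFFF.......  {a→[0, 1, 2]; b→[3]}
  8. append(b, 1)  ⇒  FFFFF......  {a→[0, 1, 2]; b→[3, 4]}
  9. unlink(b)  ⇒  FFF........  {a→[0, 1, 2]}

blocks(a) = [0, 1, 2]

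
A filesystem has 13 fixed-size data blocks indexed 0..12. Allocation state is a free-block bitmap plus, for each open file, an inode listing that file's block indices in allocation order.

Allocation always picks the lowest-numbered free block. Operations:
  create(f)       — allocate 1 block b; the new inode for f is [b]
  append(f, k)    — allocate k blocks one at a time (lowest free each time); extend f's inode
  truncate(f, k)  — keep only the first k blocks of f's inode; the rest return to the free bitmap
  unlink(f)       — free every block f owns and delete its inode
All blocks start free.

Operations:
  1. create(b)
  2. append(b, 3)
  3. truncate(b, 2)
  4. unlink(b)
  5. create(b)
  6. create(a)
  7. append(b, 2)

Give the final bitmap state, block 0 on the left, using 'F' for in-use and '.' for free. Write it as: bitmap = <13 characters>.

[1] create(b) — b=0 (map F............)
[2] append(b, 3) — b=0,1,2,3 (map FFFF.........)
[3] truncate(b, 2) — b=0,1 (map FF...........)
[4] unlink(b) —  (map .............)
[5] create(b) — b=0 (map F............)
[6] create(a) — a=1 b=0 (map FF...........)
[7] append(b, 2) — a=1 b=0,2,3 (map FFFF.........)

bitmap = FFFF.........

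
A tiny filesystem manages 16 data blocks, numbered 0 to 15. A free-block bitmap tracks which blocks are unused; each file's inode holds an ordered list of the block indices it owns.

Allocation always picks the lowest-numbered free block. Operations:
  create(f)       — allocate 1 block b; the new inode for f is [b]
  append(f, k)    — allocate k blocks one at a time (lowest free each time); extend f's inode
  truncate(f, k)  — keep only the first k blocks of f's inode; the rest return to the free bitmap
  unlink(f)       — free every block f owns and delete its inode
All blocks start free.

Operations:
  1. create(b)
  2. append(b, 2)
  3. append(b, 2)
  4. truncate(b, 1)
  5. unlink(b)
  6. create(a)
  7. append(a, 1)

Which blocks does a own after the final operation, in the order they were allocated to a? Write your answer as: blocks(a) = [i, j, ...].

[1] create(b) — b=0 (map F...............)
[2] append(b, 2) — b=0,1,2 (map FFF.............)
[3] append(b, 2) — b=0,1,2,3,4 (map FFFFF...........)
[4] truncate(b, 1) — b=0 (map F...............)
[5] unlink(b) —  (map ................)
[6] create(a) — a=0 (map F...............)
[7] append(a, 1) — a=0,1 (map FF..............)

blocks(a) = [0, 1]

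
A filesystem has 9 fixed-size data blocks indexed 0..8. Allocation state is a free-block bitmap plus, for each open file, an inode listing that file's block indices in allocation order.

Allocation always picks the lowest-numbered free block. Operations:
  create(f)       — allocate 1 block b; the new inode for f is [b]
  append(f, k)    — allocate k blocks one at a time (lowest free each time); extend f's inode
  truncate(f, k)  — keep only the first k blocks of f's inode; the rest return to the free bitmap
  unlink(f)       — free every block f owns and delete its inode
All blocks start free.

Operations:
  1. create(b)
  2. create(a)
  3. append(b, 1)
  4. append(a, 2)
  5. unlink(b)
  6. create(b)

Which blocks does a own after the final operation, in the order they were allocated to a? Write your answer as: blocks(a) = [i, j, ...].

after create(b) → b:[0]  free=[F........]
after create(a) → a:[1], b:[0]  free=[FF.......]
after append(b, 1) → a:[1], b:[0, 2]  free=[FFF......]
after append(a, 2) → a:[1, 3, 4], b:[0, 2]  free=[FFFFF....]
after unlink(b) → a:[1, 3, 4]  free=[.F.FF....]
after create(b) → a:[1, 3, 4], b:[0]  free=[FF.FF....]

blocks(a) = [1, 3, 4]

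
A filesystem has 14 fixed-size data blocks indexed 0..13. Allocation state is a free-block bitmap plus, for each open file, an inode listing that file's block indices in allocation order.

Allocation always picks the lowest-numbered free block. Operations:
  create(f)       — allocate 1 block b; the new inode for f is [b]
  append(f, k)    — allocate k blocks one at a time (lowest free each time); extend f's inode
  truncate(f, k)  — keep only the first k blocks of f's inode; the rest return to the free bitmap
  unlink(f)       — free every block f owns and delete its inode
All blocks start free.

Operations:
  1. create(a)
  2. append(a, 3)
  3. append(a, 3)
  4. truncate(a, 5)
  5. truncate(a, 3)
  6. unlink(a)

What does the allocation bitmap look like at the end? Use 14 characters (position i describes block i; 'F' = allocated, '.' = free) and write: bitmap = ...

bitmap = ..............

[1] create(a) — a=0 (map F.............)
[2] append(a, 3) — a=0,1,2,3 (map FFFF..........)
[3] append(a, 3) — a=0,1,2,3,4,5,6 (map FFFFFFF.......)
[4] truncate(a, 5) — a=0,1,2,3,4 (map FFFFF.........)
[5] truncate(a, 3) — a=0,1,2 (map FFF...........)
[6] unlink(a) —  (map ..............)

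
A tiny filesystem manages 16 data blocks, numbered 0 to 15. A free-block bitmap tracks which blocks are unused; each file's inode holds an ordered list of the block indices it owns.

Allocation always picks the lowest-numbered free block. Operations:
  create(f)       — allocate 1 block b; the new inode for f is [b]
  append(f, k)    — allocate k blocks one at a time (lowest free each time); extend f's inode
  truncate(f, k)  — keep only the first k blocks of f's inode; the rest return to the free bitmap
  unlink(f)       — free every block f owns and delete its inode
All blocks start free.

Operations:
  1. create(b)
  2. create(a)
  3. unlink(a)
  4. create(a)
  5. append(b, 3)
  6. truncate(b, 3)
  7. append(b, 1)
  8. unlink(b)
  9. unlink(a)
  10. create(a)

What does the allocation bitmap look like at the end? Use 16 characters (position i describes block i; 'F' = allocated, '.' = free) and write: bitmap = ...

bitmap = F...............

[1] create(b) — b=0 (map F...............)
[2] create(a) — a=1 b=0 (map FF..............)
[3] unlink(a) — b=0 (map F...............)
[4] create(a) — a=1 b=0 (map FF..............)
[5] append(b, 3) — a=1 b=0,2,3,4 (map FFFFF...........)
[6] truncate(b, 3) — a=1 b=0,2,3 (map FFFF............)
[7] append(b, 1) — a=1 b=0,2,3,4 (map FFFFF...........)
[8] unlink(b) — a=1 (map .F..............)
[9] unlink(a) —  (map ................)
[10] create(a) — a=0 (map F...............)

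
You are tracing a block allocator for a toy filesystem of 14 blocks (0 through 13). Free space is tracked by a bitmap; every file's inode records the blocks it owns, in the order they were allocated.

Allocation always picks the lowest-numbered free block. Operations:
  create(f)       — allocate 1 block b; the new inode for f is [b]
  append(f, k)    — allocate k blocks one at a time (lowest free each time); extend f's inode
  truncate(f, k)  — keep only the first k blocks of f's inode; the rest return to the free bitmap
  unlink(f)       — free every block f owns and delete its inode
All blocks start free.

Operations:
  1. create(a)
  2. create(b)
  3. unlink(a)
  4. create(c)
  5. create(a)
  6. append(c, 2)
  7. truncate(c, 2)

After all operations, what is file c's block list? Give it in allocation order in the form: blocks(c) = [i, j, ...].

blocks(c) = [0, 3]

  1. create(a)  ⇒  F.............  {a→[0]}
  2. create(b)  ⇒  FF............  {a→[0]; b→[1]}
  3. unlink(a)  ⇒  .F............  {b→[1]}
  4. create(c)  ⇒  FF............  {b→[1]; c→[0]}
  5. create(a)  ⇒  FFF...........  {a→[2]; b→[1]; c→[0]}
  6. append(c, 2)  ⇒  FFFFF.........  {a→[2]; b→[1]; c→[0, 3, 4]}
  7. truncate(c, 2)  ⇒  FFFF..........  {a→[2]; b→[1]; c→[0, 3]}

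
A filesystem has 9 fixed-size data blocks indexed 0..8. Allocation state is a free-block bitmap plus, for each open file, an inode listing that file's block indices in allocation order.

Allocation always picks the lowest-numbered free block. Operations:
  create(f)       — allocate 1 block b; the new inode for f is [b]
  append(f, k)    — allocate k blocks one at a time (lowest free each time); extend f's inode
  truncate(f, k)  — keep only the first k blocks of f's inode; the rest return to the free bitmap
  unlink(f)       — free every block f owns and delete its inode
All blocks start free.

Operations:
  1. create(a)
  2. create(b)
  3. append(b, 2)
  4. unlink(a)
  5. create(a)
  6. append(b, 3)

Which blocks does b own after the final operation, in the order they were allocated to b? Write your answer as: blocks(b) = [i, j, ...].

blocks(b) = [1, 2, 3, 4, 5, 6]

[1] create(a) — a=0 (map F........)
[2] create(b) — a=0 b=1 (map FF.......)
[3] append(b, 2) — a=0 b=1,2,3 (map FFFF.....)
[4] unlink(a) — b=1,2,3 (map .FFF.....)
[5] create(a) — a=0 b=1,2,3 (map FFFF.....)
[6] append(b, 3) — a=0 b=1,2,3,4,5,6 (map FFFFFFF..)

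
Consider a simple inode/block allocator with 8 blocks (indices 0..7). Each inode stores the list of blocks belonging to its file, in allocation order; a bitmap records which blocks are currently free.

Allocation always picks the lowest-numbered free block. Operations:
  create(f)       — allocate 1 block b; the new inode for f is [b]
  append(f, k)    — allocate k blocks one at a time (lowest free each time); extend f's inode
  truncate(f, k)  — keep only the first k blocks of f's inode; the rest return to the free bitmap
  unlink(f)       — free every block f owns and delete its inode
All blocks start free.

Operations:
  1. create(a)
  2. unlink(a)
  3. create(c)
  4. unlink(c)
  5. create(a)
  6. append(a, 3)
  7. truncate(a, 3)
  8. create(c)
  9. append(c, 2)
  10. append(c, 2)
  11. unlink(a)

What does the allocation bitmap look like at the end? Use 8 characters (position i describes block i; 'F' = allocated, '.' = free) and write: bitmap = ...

[1] create(a) — a=0 (map F.......)
[2] unlink(a) —  (map ........)
[3] create(c) — c=0 (map F.......)
[4] unlink(c) —  (map ........)
[5] create(a) — a=0 (map F.......)
[6] append(a, 3) — a=0,1,2,3 (map FFFF....)
[7] truncate(a, 3) — a=0,1,2 (map FFF.....)
[8] create(c) — a=0,1,2 c=3 (map FFFF....)
[9] append(c, 2) — a=0,1,2 c=3,4,5 (map FFFFFF..)
[10] append(c, 2) — a=0,1,2 c=3,4,5,6,7 (map FFFFFFFF)
[11] unlink(a) — c=3,4,5,6,7 (map ...FFFFF)

bitmap = ...FFFFF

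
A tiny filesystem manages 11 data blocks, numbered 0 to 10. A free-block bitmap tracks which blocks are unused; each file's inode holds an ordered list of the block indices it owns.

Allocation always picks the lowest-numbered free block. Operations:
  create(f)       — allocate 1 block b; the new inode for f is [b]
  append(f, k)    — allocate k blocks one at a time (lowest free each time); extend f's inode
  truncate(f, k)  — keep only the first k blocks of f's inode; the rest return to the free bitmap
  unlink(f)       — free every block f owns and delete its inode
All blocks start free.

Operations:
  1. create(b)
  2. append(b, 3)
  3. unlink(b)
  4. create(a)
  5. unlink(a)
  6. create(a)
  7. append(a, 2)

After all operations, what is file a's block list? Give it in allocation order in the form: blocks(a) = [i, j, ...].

[1] create(b) — b=0 (map F..........)
[2] append(b, 3) — b=0,1,2,3 (map FFFF.......)
[3] unlink(b) —  (map ...........)
[4] create(a) — a=0 (map F..........)
[5] unlink(a) —  (map ...........)
[6] create(a) — a=0 (map F..........)
[7] append(a, 2) — a=0,1,2 (map FFF........)

blocks(a) = [0, 1, 2]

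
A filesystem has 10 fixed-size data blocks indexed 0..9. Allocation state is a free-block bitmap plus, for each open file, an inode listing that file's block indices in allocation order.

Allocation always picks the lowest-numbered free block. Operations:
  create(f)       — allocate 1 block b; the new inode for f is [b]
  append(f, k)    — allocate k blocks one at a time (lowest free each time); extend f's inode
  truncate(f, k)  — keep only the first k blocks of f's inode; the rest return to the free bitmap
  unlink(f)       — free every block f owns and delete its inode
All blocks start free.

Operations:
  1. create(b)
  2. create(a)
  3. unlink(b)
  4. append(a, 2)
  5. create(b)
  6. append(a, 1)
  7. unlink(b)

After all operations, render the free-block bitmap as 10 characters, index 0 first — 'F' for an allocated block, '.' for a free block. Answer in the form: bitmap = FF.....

bitmap = FFF.F.....

[1] create(b) — b=0 (map F.........)
[2] create(a) — a=1 b=0 (map FF........)
[3] unlink(b) — a=1 (map .F........)
[4] append(a, 2) — a=1,0,2 (map FFF.......)
[5] create(b) — a=1,0,2 b=3 (map FFFF......)
[6] append(a, 1) — a=1,0,2,4 b=3 (map FFFFF.....)
[7] unlink(b) — a=1,0,2,4 (map FFF.F.....)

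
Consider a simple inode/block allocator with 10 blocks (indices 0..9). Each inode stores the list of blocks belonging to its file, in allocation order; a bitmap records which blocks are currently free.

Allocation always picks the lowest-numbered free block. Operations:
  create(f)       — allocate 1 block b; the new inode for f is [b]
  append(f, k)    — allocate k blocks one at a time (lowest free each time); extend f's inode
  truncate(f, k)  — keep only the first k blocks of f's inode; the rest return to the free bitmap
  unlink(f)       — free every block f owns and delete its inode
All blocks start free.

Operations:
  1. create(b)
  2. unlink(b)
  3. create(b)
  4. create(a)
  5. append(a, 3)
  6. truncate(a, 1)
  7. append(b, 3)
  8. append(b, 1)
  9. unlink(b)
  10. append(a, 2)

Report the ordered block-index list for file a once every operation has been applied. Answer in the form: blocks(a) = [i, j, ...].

after create(b) → b:[0]  free=[F.........]
after unlink(b) →   free=[..........]
after create(b) → b:[0]  free=[F.........]
after create(a) → a:[1], b:[0]  free=[FF........]
after append(a, 3) → a:[1, 2, 3, 4], b:[0]  free=[FFFFF.....]
after truncate(a, 1) → a:[1], b:[0]  free=[FF........]
after append(b, 3) → a:[1], b:[0, 2, 3, 4]  free=[FFFFF.....]
after append(b, 1) → a:[1], b:[0, 2, 3, 4, 5]  free=[FFFFFF....]
after unlink(b) → a:[1]  free=[.F........]
after append(a, 2) → a:[1, 0, 2]  free=[FFF.......]

blocks(a) = [1, 0, 2]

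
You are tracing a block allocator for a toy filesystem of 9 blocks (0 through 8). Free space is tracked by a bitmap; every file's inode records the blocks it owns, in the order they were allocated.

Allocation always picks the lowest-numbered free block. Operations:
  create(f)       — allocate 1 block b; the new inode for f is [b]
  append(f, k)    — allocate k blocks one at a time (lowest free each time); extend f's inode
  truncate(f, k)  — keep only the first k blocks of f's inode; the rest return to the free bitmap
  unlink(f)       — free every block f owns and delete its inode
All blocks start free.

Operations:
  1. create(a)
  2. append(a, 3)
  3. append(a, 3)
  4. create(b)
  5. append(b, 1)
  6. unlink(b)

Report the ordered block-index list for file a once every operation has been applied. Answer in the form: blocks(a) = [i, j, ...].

blocks(a) = [0, 1, 2, 3, 4, 5, 6]

  1. create(a)  ⇒  F........  {a→[0]}
  2. append(a, 3)  ⇒  FFFF.....  {a→[0, 1, 2, 3]}
  3. append(a, 3)  ⇒  FFFFFFF..  {a→[0, 1, 2, 3, 4, 5, 6]}
  4. create(b)  ⇒  FFFFFFFF.  {a→[0, 1, 2, 3, 4, 5, 6]; b→[7]}
  5. append(b, 1)  ⇒  FFFFFFFFF  {a→[0, 1, 2, 3, 4, 5, 6]; b→[7, 8]}
  6. unlink(b)  ⇒  FFFFFFF..  {a→[0, 1, 2, 3, 4, 5, 6]}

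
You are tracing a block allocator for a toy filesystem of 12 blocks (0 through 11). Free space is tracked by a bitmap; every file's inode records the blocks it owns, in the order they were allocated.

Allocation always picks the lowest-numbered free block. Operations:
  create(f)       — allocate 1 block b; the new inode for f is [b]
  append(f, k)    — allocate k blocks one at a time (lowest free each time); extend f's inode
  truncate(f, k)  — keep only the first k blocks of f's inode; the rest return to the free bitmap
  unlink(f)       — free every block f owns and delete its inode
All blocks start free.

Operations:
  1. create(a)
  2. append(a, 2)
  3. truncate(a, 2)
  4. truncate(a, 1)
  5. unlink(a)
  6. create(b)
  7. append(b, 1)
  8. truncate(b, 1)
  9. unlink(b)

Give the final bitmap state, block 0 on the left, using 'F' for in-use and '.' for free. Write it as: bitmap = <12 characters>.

create(a): bitmap=F........... | a=[0]
append(a, 2): bitmap=FFF......... | a=[0, 1, 2]
truncate(a, 2): bitmap=FF.......... | a=[0, 1]
truncate(a, 1): bitmap=F........... | a=[0]
unlink(a): bitmap=............ | 
create(b): bitmap=F........... | b=[0]
append(b, 1): bitmap=FF.......... | b=[0, 1]
truncate(b, 1): bitmap=F........... | b=[0]
unlink(b): bitmap=............ | 

bitmap = ............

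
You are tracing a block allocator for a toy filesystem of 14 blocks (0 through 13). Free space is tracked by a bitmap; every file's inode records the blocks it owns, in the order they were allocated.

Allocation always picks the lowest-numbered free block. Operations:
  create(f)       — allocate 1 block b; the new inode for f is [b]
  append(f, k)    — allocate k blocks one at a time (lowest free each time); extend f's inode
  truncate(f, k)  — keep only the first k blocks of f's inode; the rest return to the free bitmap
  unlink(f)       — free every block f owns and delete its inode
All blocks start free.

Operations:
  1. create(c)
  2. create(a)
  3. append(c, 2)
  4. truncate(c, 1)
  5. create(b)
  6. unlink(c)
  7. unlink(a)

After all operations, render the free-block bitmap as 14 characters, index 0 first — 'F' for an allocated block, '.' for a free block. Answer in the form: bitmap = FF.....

bitmap = ..F...........

  1. create(c)  ⇒  F.............  {c→[0]}
  2. create(a)  ⇒  FF............  {a→[1]; c→[0]}
  3. append(c, 2)  ⇒  FFFF..........  {a→[1]; c→[0, 2, 3]}
  4. truncate(c, 1)  ⇒  FF............  {a→[1]; c→[0]}
  5. create(b)  ⇒  FFF...........  {a→[1]; b→[2]; c→[0]}
  6. unlink(c)  ⇒  .FF...........  {a→[1]; b→[2]}
  7. unlink(a)  ⇒  ..F...........  {b→[2]}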